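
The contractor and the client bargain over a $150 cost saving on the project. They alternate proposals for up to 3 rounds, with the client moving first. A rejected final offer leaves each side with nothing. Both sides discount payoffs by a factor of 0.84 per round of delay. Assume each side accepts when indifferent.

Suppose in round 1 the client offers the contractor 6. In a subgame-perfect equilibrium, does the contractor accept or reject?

Round 3 (the client proposes): the contractor will accept anything ≥ 0, so the client offers 0 and keeps 150.
Round 2 (the contractor proposes): the client can get 150 next round, worth 0.84 × 150 = 126 now, so the contractor offers 126, keeping 24.
So by rejecting in round 1, the contractor gets 24 next round, worth 0.84 × 24 = 20.16 now.
Offer 6 < 20.16, so the contractor rejects.

Reject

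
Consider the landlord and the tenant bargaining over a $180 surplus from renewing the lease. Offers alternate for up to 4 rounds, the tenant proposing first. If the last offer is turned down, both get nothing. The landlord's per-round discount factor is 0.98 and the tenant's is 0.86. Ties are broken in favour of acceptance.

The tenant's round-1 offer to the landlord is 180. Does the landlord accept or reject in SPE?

Round 4 (the landlord proposes): the tenant will accept anything ≥ 0, so the landlord offers 0 and keeps 180.
Round 3 (the tenant proposes): the landlord can get 180 next round, worth 0.98 × 180 = 176.4 now; the tenant offers that and keeps 3.6.
Round 2 (the landlord proposes): the tenant can get 3.6 next round, worth 0.86 × 3.6 = 3.096 now. The landlord offers 3.096 and keeps 180 − 3.096 = 176.904.
So by rejecting in round 1, the landlord gets 176.904 next round, worth 0.98 × 176.904 = 173.36592 now.
Offer 180 ≥ 173.36592, so the landlord accepts.

Accept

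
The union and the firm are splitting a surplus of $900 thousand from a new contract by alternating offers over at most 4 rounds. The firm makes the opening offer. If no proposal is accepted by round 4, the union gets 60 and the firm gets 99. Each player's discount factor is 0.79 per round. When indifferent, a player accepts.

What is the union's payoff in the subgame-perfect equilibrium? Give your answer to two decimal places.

Solve by backward induction from round 4.
Round 4 (the union proposes): the firm gets 99 if talks fail, so the union offers 99 and keeps 801.
Round 3 (the firm proposes): the union can get 801 next round, worth 0.79 × 801 = 632.79 now; the firm offers that and keeps 267.21.
Round 2 (the union proposes): the firm can get 267.21 next round, worth 0.79 × 267.21 = 211.0959 now; the union offers that and keeps 688.9041.
Round 1 (the firm proposes): the union can get 688.9041 next round, worth 0.79 × 688.9041 = 544.234239 now, so the firm offers 544.234239, keeping 355.765761.

544.23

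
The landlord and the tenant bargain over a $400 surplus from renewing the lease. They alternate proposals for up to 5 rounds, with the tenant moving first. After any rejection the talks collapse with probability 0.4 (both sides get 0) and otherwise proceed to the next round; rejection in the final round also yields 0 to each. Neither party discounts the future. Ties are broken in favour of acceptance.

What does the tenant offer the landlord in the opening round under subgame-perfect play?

130.56

Round 5 (the tenant proposes): rejection yields 0 for the landlord; the tenant offers 0 and keeps 400.
Round 4 (the landlord proposes): rejecting gives the tenant an expected 0.6 × 400 = 240. The landlord offers 240 and keeps 400 − 240 = 160.
Round 3 (the tenant proposes): rejecting gives the landlord an expected 0.6 × 160 = 96, so the tenant offers 96, keeping 304.
Round 2 (the landlord proposes): rejecting gives the tenant an expected 0.6 × 304 = 182.4, so the landlord offers 182.4, keeping 217.6.
Round 1 (the tenant proposes): rejecting gives the landlord an expected 0.6 × 217.6 = 130.56. The tenant offers 130.56 and keeps 400 − 130.56 = 269.44.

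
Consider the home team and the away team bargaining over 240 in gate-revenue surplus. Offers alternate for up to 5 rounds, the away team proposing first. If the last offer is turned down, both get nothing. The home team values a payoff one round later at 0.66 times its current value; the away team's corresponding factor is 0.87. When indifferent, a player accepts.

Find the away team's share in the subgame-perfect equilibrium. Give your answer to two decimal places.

207.58

Round 5 (the away team proposes): the home team will accept anything ≥ 0, so the away team offers 0 and keeps 240.
Round 4 (the home team proposes): the away team can get 240 next round, worth 0.87 × 240 = 208.8 now, so the home team offers 208.8, keeping 31.2.
Round 3 (the away team proposes): the home team can get 31.2 next round, worth 0.66 × 31.2 = 20.592 now, so the away team offers 20.592, keeping 219.408.
Round 2 (the home team proposes): the away team can get 219.408 next round, worth 0.87 × 219.408 = 190.88496 now. The home team offers 190.88496 and keeps 240 − 190.88496 = 49.11504.
Round 1 (the away team proposes): the home team can get 49.11504 next round, worth 0.66 × 49.11504 = 32.4159264 now. The away team offers 32.4159264 and keeps 240 − 32.4159264 = 207.5840736.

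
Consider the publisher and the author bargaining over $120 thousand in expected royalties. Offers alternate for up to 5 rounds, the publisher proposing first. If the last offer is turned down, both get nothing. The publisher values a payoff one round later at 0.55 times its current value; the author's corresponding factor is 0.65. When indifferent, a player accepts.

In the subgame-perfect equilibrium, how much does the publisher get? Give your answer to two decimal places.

72.35

Round 5 (the publisher proposes): rejection yields 0 for the author; the publisher offers 0 and keeps 120.
Round 4 (the author proposes): the publisher can get 120 next round, worth 0.55 × 120 = 66 now, so the author offers 66, keeping 54.
Round 3 (the publisher proposes): the author can get 54 next round, worth 0.65 × 54 = 35.1 now; the publisher offers that and keeps 84.9.
Round 2 (the author proposes): the publisher can get 84.9 next round, worth 0.55 × 84.9 = 46.695 now, so the author offers 46.695, keeping 73.305.
Round 1 (the publisher proposes): the author can get 73.305 next round, worth 0.65 × 73.305 = 47.64825 now; the publisher offers that and keeps 72.35175.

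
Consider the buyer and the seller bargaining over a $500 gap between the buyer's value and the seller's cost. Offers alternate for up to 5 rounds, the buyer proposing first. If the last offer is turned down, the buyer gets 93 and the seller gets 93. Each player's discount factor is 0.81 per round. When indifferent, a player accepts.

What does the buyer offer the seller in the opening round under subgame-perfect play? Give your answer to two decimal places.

167.47

By backward induction:
Round 5 (the buyer proposes): the seller gets 93 if talks fail, so the buyer offers 93 and keeps 407.
Round 4 (the seller proposes): the buyer can get 407 next round, worth 0.81 × 407 = 329.67 now. The seller offers 329.67 and keeps 500 − 329.67 = 170.33.
Round 3 (the buyer proposes): the seller can get 170.33 next round, worth 0.81 × 170.33 = 137.9673 now, so the buyer offers 137.9673, keeping 362.0327.
Round 2 (the seller proposes): the buyer can get 362.0327 next round, worth 0.81 × 362.0327 = 293.246487 now, so the seller offers 293.246487, keeping 206.753513.
Round 1 (the buyer proposes): the seller can get 206.753513 next round, worth 0.81 × 206.753513 = 167.47034553 now, so the buyer offers 167.47034553, keeping 332.52965447.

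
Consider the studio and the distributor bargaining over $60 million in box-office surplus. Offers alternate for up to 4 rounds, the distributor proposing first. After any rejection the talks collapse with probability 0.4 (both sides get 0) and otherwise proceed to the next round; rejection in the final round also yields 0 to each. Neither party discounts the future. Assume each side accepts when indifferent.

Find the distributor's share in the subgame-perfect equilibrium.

By backward induction:
Round 4 (the studio proposes): the distributor will accept anything ≥ 0, so the studio offers 0 and keeps 60.
Round 3 (the distributor proposes): rejecting gives the studio an expected 0.6 × 60 = 36, so the distributor offers 36, keeping 24.
Round 2 (the studio proposes): rejecting gives the distributor an expected 0.6 × 24 = 14.4. The studio offers 14.4 and keeps 60 − 14.4 = 45.6.
Round 1 (the distributor proposes): rejecting gives the studio an expected 0.6 × 45.6 = 27.36, so the distributor offers 27.36, keeping 32.64.

32.64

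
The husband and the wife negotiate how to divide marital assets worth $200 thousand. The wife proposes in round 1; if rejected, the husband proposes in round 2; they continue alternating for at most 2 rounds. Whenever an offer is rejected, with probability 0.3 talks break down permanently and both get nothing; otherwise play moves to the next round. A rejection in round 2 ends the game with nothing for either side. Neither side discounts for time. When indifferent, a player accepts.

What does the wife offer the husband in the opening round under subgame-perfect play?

By backward induction:
Round 2 (the husband proposes): rejection yields 0 for the wife; the husband offers 0 and keeps 200.
Round 1 (the wife proposes): rejecting gives the husband an expected 0.7 × 200 = 140, so the wife offers 140, keeping 60.

140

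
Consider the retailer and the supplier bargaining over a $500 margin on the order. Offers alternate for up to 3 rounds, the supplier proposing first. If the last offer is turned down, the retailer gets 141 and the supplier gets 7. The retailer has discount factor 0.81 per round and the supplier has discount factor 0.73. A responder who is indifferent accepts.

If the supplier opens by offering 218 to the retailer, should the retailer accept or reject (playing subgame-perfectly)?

Round 3 (the supplier proposes): the retailer gets 141 if talks fail, so the supplier offers 141 and keeps 359.
Round 2 (the retailer proposes): the supplier can get 359 next round, worth 0.73 × 359 = 262.07 now; the retailer offers that and keeps 237.93.
So by rejecting in round 1, the retailer gets 237.93 next round, worth 0.81 × 237.93 = 192.7233 now.
Offer 218 ≥ 192.7233, so the retailer accepts.

Accept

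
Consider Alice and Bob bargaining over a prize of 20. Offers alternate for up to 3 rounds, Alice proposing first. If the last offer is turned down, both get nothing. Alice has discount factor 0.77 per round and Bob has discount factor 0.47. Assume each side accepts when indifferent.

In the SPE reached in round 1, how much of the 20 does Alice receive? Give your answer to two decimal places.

17.84

Round 3 (Alice proposes): rejection yields 0 for Bob; Alice offers 0 and keeps 20.
Round 2 (Bob proposes): Alice can get 20 next round, worth 0.77 × 20 = 15.4 now, so Bob offers 15.4, keeping 4.6.
Round 1 (Alice proposes): Bob can get 4.6 next round, worth 0.47 × 4.6 = 2.162 now, so Alice offers 2.162, keeping 17.838.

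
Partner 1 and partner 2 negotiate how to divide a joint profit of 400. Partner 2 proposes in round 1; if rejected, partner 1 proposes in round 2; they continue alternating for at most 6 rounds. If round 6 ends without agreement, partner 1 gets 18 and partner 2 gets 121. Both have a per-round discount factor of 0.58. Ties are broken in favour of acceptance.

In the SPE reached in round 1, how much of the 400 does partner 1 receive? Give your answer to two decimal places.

148.53

By backward induction:
Round 6 (partner 1 proposes): partner 2 gets 121 if talks fail, so partner 1 offers 121 and keeps 279.
Round 5 (partner 2 proposes): partner 1 can get 279 next round, worth 0.58 × 279 = 161.82 now, so partner 2 offers 161.82, keeping 238.18.
Round 4 (partner 1 proposes): partner 2 can get 238.18 next round, worth 0.58 × 238.18 = 138.1444 now, so partner 1 offers 138.1444, keeping 261.8556.
Round 3 (partner 2 proposes): partner 1 can get 261.8556 next round, worth 0.58 × 261.8556 = 151.876248 now, so partner 2 offers 151.876248, keeping 248.123752.
Round 2 (partner 1 proposes): partner 2 can get 248.123752 next round, worth 0.58 × 248.123752 = 143.91177616 now. Partner 1 offers 143.91177616 and keeps 400 − 143.91177616 = 256.08822384.
Round 1 (partner 2 proposes): partner 1 can get 256.08822384 next round, worth 0.58 × 256.08822384 = 148.5311698272 now. Partner 2 offers 148.5311698272 and keeps 400 − 148.5311698272 = 251.4688301728.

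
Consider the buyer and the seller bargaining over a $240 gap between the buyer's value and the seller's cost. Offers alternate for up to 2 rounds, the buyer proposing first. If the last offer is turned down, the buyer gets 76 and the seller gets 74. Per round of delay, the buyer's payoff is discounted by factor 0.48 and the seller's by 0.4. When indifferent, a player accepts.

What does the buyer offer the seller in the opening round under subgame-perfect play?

65.6

Solve by backward induction from round 2.
Round 2 (the seller proposes): the buyer gets 76 if talks fail, so the seller offers 76 and keeps 164.
Round 1 (the buyer proposes): the seller can get 164 next round, worth 0.4 × 164 = 65.6 now, so the buyer offers 65.6, keeping 174.4.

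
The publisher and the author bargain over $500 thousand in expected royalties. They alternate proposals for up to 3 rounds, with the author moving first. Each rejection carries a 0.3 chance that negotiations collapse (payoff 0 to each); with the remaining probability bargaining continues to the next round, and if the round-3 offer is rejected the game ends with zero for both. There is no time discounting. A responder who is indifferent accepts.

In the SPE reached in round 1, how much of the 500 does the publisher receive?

105

By backward induction:
Round 3 (the author proposes): the publisher will accept anything ≥ 0, so the author offers 0 and keeps 500.
Round 2 (the publisher proposes): rejecting gives the author an expected 0.7 × 500 = 350, so the publisher offers 350, keeping 150.
Round 1 (the author proposes): rejecting gives the publisher an expected 0.7 × 150 = 105, so the author offers 105, keeping 395.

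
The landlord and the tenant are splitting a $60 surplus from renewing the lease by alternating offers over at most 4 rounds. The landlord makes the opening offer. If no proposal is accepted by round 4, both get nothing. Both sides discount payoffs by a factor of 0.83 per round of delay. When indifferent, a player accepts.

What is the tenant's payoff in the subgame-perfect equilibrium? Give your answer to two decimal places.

Solve by backward induction from round 4.
Round 4 (the tenant proposes): the landlord will accept anything ≥ 0, so the tenant offers 0 and keeps 60.
Round 3 (the landlord proposes): the tenant can get 60 next round, worth 0.83 × 60 = 49.8 now; the landlord offers that and keeps 10.2.
Round 2 (the tenant proposes): the landlord can get 10.2 next round, worth 0.83 × 10.2 = 8.466 now; the tenant offers that and keeps 51.534.
Round 1 (the landlord proposes): the tenant can get 51.534 next round, worth 0.83 × 51.534 = 42.77322 now, so the landlord offers 42.77322, keeping 17.22678.

42.77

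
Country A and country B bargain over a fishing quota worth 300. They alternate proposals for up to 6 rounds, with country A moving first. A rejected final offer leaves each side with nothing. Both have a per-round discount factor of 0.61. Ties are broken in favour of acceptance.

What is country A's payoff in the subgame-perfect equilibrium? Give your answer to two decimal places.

176.74

Round 6 (country B proposes): rejection yields 0 for country A; country B offers 0 and keeps 300.
Round 5 (country A proposes): country B can get 300 next round, worth 0.61 × 300 = 183 now, so country A offers 183, keeping 117.
Round 4 (country B proposes): country A can get 117 next round, worth 0.61 × 117 = 71.37 now, so country B offers 71.37, keeping 228.63.
Round 3 (country A proposes): country B can get 228.63 next round, worth 0.61 × 228.63 = 139.4643 now. Country A offers 139.4643 and keeps 300 − 139.4643 = 160.5357.
Round 2 (country B proposes): country A can get 160.5357 next round, worth 0.61 × 160.5357 = 97.926777 now, so country B offers 97.926777, keeping 202.073223.
Round 1 (country A proposes): country B can get 202.073223 next round, worth 0.61 × 202.073223 = 123.26466603 now, so country A offers 123.26466603, keeping 176.73533397.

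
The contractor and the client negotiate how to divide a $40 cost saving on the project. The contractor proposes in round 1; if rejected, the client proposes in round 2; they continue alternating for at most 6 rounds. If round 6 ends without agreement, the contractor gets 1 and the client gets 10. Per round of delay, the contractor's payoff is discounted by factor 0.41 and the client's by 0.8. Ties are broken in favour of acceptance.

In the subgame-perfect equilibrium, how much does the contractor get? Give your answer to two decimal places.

11.57

Solve by backward induction from round 6.
Round 6 (the client proposes): the contractor gets 1 if talks fail, so the client offers 1 and keeps 39.
Round 5 (the contractor proposes): the client can get 39 next round, worth 0.8 × 39 = 31.2 now. The contractor offers 31.2 and keeps 40 − 31.2 = 8.8.
Round 4 (the client proposes): the contractor can get 8.8 next round, worth 0.41 × 8.8 = 3.608 now; the client offers that and keeps 36.392.
Round 3 (the contractor proposes): the client can get 36.392 next round, worth 0.8 × 36.392 = 29.1136 now, so the contractor offers 29.1136, keeping 10.8864.
Round 2 (the client proposes): the contractor can get 10.8864 next round, worth 0.41 × 10.8864 = 4.463424 now. The client offers 4.463424 and keeps 40 − 4.463424 = 35.536576.
Round 1 (the contractor proposes): the client can get 35.536576 next round, worth 0.8 × 35.536576 = 28.4292608 now, so the contractor offers 28.4292608, keeping 11.5707392.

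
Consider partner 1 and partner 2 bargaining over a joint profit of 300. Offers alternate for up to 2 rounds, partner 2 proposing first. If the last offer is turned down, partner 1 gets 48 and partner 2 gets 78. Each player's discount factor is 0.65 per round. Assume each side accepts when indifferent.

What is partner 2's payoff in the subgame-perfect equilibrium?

Round 2 (partner 1 proposes): partner 2 gets 78 if talks fail, so partner 1 offers 78 and keeps 222.
Round 1 (partner 2 proposes): partner 1 can get 222 next round, worth 0.65 × 222 = 144.3 now, so partner 2 offers 144.3, keeping 155.7.

155.7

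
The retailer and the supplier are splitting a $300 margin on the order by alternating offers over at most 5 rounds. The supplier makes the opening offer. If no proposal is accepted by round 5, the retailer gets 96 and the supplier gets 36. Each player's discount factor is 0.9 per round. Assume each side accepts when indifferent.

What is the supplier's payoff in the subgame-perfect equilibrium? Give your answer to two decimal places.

188.14

Round 5 (the supplier proposes): the retailer gets 96 if talks fail, so the supplier offers 96 and keeps 204.
Round 4 (the retailer proposes): the supplier can get 204 next round, worth 0.9 × 204 = 183.6 now. The retailer offers 183.6 and keeps 300 − 183.6 = 116.4.
Round 3 (the supplier proposes): the retailer can get 116.4 next round, worth 0.9 × 116.4 = 104.76 now. The supplier offers 104.76 and keeps 300 − 104.76 = 195.24.
Round 2 (the retailer proposes): the supplier can get 195.24 next round, worth 0.9 × 195.24 = 175.716 now, so the retailer offers 175.716, keeping 124.284.
Round 1 (the supplier proposes): the retailer can get 124.284 next round, worth 0.9 × 124.284 = 111.8556 now; the supplier offers that and keeps 188.1444.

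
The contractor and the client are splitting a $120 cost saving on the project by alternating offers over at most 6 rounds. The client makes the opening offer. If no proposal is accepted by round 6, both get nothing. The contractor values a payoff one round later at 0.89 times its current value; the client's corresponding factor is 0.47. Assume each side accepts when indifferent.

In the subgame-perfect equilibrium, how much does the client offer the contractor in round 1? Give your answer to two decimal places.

Solve by backward induction from round 6.
Round 6 (the contractor proposes): the client will accept anything ≥ 0, so the contractor offers 0 and keeps 120.
Round 5 (the client proposes): the contractor can get 120 next round, worth 0.89 × 120 = 106.8 now, so the client offers 106.8, keeping 13.2.
Round 4 (the contractor proposes): the client can get 13.2 next round, worth 0.47 × 13.2 = 6.204 now, so the contractor offers 6.204, keeping 113.796.
Round 3 (the client proposes): the contractor can get 113.796 next round, worth 0.89 × 113.796 = 101.27844 now. The client offers 101.27844 and keeps 120 − 101.27844 = 18.72156.
Round 2 (the contractor proposes): the client can get 18.72156 next round, worth 0.47 × 18.72156 = 8.7991332 now. The contractor offers 8.7991332 and keeps 120 − 8.7991332 = 111.2008668.
Round 1 (the client proposes): the contractor can get 111.2008668 next round, worth 0.89 × 111.2008668 = 98.968771452 now; the client offers that and keeps 21.031228548.

98.97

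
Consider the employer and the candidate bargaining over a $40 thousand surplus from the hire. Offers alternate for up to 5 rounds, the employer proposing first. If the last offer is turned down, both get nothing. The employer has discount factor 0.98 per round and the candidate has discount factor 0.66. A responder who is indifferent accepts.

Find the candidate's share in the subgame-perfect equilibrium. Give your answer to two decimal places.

0.87

By backward induction:
Round 5 (the employer proposes): the candidate will accept anything ≥ 0, so the employer offers 0 and keeps 40.
Round 4 (the candidate proposes): the employer can get 40 next round, worth 0.98 × 40 = 39.2 now; the candidate offers that and keeps 0.8.
Round 3 (the employer proposes): the candidate can get 0.8 next round, worth 0.66 × 0.8 = 0.528 now; the employer offers that and keeps 39.472.
Round 2 (the candidate proposes): the employer can get 39.472 next round, worth 0.98 × 39.472 = 38.68256 now, so the candidate offers 38.68256, keeping 1.31744.
Round 1 (the employer proposes): the candidate can get 1.31744 next round, worth 0.66 × 1.31744 = 0.8695104 now, so the employer offers 0.8695104, keeping 39.1304896.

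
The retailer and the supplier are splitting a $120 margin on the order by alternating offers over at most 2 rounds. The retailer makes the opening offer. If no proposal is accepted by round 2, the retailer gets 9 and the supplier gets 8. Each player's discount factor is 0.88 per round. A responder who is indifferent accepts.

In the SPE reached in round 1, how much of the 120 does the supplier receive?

97.68

Round 2 (the supplier proposes): the retailer gets 9 if talks fail, so the supplier offers 9 and keeps 111.
Round 1 (the retailer proposes): the supplier can get 111 next round, worth 0.88 × 111 = 97.68 now. The retailer offers 97.68 and keeps 120 − 97.68 = 22.32.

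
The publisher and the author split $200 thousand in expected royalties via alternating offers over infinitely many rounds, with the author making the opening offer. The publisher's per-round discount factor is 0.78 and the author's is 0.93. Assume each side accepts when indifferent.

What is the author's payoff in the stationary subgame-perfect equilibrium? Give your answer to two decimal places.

Let x be the author's share when the author proposes and y be the publisher's share when the publisher proposes.
The publisher accepts iff offered ≥ 0.78·y, so x = 200 − 0.78y. Symmetrically y = 200 − 0.93x.
Substituting: x = 200 − 0.78(200 − 0.93x), giving x(1 − 0.93·0.78) = 200(1 − 0.78).
So x = 200 × 0.22 / 0.2746 ≈ 160.2331, and the publisher receives 200 − x ≈ 39.7669.

160.23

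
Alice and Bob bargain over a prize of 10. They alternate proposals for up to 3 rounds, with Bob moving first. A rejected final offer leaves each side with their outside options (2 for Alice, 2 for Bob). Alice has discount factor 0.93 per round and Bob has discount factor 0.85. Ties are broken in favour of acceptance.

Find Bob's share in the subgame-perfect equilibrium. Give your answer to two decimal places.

By backward induction:
Round 3 (Bob proposes): Alice gets 2 if talks fail, so Bob offers 2 and keeps 8.
Round 2 (Alice proposes): Bob can get 8 next round, worth 0.85 × 8 = 6.8 now. Alice offers 6.8 and keeps 10 − 6.8 = 3.2.
Round 1 (Bob proposes): Alice can get 3.2 next round, worth 0.93 × 3.2 = 2.976 now. Bob offers 2.976 and keeps 10 − 2.976 = 7.024.

7.02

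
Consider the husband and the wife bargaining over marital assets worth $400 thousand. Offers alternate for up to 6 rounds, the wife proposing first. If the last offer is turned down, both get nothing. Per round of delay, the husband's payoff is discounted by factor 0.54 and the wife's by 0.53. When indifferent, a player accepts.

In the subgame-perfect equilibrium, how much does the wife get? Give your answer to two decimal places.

251.73

Round 6 (the husband proposes): the wife will accept anything ≥ 0, so the husband offers 0 and keeps 400.
Round 5 (the wife proposes): the husband can get 400 next round, worth 0.54 × 400 = 216 now; the wife offers that and keeps 184.
Round 4 (the husband proposes): the wife can get 184 next round, worth 0.53 × 184 = 97.52 now, so the husband offers 97.52, keeping 302.48.
Round 3 (the wife proposes): the husband can get 302.48 next round, worth 0.54 × 302.48 = 163.3392 now. The wife offers 163.3392 and keeps 400 − 163.3392 = 236.6608.
Round 2 (the husband proposes): the wife can get 236.6608 next round, worth 0.53 × 236.6608 = 125.430224 now. The husband offers 125.430224 and keeps 400 − 125.430224 = 274.569776.
Round 1 (the wife proposes): the husband can get 274.569776 next round, worth 0.54 × 274.569776 = 148.26767904 now; the wife offers that and keeps 251.73232096.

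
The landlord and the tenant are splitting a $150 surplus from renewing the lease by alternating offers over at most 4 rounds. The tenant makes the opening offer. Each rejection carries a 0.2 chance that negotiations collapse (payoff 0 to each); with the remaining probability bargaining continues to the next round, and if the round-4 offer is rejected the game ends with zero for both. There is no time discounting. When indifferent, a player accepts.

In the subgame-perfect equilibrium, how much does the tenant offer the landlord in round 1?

Round 4 (the landlord proposes): the tenant will accept anything ≥ 0, so the landlord offers 0 and keeps 150.
Round 3 (the tenant proposes): rejecting gives the landlord an expected 0.8 × 150 = 120, so the tenant offers 120, keeping 30.
Round 2 (the landlord proposes): rejecting gives the tenant an expected 0.8 × 30 = 24; the landlord offers that and keeps 126.
Round 1 (the tenant proposes): rejecting gives the landlord an expected 0.8 × 126 = 100.8; the tenant offers that and keeps 49.2.

100.8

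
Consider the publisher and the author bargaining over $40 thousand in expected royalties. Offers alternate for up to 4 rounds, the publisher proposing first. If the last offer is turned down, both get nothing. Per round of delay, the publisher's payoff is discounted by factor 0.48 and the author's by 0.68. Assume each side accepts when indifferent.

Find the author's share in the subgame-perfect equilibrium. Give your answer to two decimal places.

23.02

Round 4 (the author proposes): the publisher will accept anything ≥ 0, so the author offers 0 and keeps 40.
Round 3 (the publisher proposes): the author can get 40 next round, worth 0.68 × 40 = 27.2 now. The publisher offers 27.2 and keeps 40 − 27.2 = 12.8.
Round 2 (the author proposes): the publisher can get 12.8 next round, worth 0.48 × 12.8 = 6.144 now. The author offers 6.144 and keeps 40 − 6.144 = 33.856.
Round 1 (the publisher proposes): the author can get 33.856 next round, worth 0.68 × 33.856 = 23.02208 now, so the publisher offers 23.02208, keeping 16.97792.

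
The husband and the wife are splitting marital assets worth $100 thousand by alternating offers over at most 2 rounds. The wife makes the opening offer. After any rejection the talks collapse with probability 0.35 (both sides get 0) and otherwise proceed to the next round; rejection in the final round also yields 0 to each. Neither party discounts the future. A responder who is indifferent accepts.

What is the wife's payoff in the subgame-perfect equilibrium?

By backward induction:
Round 2 (the husband proposes): the wife will accept anything ≥ 0, so the husband offers 0 and keeps 100.
Round 1 (the wife proposes): rejecting gives the husband an expected 0.65 × 100 = 65. The wife offers 65 and keeps 100 − 65 = 35.

35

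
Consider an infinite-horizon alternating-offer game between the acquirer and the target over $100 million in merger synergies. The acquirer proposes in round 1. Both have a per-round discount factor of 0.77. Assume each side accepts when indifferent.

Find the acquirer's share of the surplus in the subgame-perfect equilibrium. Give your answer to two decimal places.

56.50

In a stationary SPE each proposer offers the other exactly their discounted continuation value.
If the acquirer keeps x when proposing and the target keeps y when proposing, then x = 100 − 0.77y and y = 100 − 0.77x.
Solving: x = 100(1 − 0.77) / (1 − 0.77·0.77) = 23 / 0.4071 ≈ 56.4972.
The target gets 100 − 56.4972 ≈ 43.5028.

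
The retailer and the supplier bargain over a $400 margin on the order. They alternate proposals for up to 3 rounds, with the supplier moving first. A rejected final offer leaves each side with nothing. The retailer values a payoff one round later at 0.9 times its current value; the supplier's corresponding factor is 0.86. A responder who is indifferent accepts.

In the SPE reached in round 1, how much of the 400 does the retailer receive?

Round 3 (the supplier proposes): the retailer will accept anything ≥ 0, so the supplier offers 0 and keeps 400.
Round 2 (the retailer proposes): the supplier can get 400 next round, worth 0.86 × 400 = 344 now. The retailer offers 344 and keeps 400 − 344 = 56.
Round 1 (the supplier proposes): the retailer can get 56 next round, worth 0.9 × 56 = 50.4 now. The supplier offers 50.4 and keeps 400 − 50.4 = 349.6.

50.4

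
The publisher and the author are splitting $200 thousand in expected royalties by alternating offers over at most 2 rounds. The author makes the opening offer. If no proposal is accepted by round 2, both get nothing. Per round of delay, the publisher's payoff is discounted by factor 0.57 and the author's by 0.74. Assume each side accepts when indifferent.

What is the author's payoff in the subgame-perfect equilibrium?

86

Round 2 (the publisher proposes): the author will accept anything ≥ 0, so the publisher offers 0 and keeps 200.
Round 1 (the author proposes): the publisher can get 200 next round, worth 0.57 × 200 = 114 now. The author offers 114 and keeps 200 − 114 = 86.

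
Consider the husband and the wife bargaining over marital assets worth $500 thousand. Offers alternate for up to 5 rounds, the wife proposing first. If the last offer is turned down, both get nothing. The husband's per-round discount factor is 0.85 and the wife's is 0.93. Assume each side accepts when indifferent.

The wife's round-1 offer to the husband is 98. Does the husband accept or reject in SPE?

Accept

Work out the husband's continuation value if the offer is rejected.
Round 5 (the wife proposes): the husband will accept anything ≥ 0, so the wife offers 0 and keeps 500.
Round 4 (the husband proposes): the wife can get 500 next round, worth 0.93 × 500 = 465 now; the husband offers that and keeps 35.
Round 3 (the wife proposes): the husband can get 35 next round, worth 0.85 × 35 = 29.75 now; the wife offers that and keeps 470.25.
Round 2 (the husband proposes): the wife can get 470.25 next round, worth 0.93 × 470.25 = 437.3325 now; the husband offers that and keeps 62.6675.
So by rejecting in round 1, the husband gets 62.6675 next round, worth 0.85 × 62.6675 = 53.267375 now.
Offer 98 ≥ 53.267375, so the husband accepts.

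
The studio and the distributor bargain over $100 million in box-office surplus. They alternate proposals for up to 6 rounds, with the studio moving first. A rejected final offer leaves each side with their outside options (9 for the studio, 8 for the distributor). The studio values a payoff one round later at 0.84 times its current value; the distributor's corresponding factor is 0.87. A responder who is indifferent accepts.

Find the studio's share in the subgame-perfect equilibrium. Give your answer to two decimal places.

Round 6 (the distributor proposes): the studio gets 9 if talks fail, so the distributor offers 9 and keeps 91.
Round 5 (the studio proposes): the distributor can get 91 next round, worth 0.87 × 91 = 79.17 now. The studio offers 79.17 and keeps 100 − 79.17 = 20.83.
Round 4 (the distributor proposes): the studio can get 20.83 next round, worth 0.84 × 20.83 = 17.4972 now, so the distributor offers 17.4972, keeping 82.5028.
Round 3 (the studio proposes): the distributor can get 82.5028 next round, worth 0.87 × 82.5028 = 71.777436 now. The studio offers 71.777436 and keeps 100 − 71.777436 = 28.222564.
Round 2 (the distributor proposes): the studio can get 28.222564 next round, worth 0.84 × 28.222564 = 23.70695376 now; the distributor offers that and keeps 76.29304624.
Round 1 (the studio proposes): the distributor can get 76.29304624 next round, worth 0.87 × 76.29304624 = 66.3749502288 now, so the studio offers 66.3749502288, keeping 33.6250497712.

33.63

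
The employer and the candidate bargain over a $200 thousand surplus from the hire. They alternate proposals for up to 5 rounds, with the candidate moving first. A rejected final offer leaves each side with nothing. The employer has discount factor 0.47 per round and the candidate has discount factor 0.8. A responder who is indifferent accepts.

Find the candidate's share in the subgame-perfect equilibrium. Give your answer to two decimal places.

174.13

Round 5 (the candidate proposes): the employer will accept anything ≥ 0, so the candidate offers 0 and keeps 200.
Round 4 (the employer proposes): the candidate can get 200 next round, worth 0.8 × 200 = 160 now; the employer offers that and keeps 40.
Round 3 (the candidate proposes): the employer can get 40 next round, worth 0.47 × 40 = 18.8 now; the candidate offers that and keeps 181.2.
Round 2 (the employer proposes): the candidate can get 181.2 next round, worth 0.8 × 181.2 = 144.96 now, so the employer offers 144.96, keeping 55.04.
Round 1 (the candidate proposes): the employer can get 55.04 next round, worth 0.47 × 55.04 = 25.8688 now. The candidate offers 25.8688 and keeps 200 − 25.8688 = 174.1312.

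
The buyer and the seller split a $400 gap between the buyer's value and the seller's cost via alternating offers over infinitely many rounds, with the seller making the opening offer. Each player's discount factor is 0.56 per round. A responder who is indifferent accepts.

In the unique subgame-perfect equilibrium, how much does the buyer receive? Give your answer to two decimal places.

When the seller proposes, the buyer accepts any offer worth at least 0.56 times what the buyer would get by proposing next round; and vice versa.
This gives x = 400 − 0.56y and y = 400 − 0.56x, where x and y are each side's share when it proposes.
Hence (1 − 0.56·0.56)x = 400(1 − 0.56), i.e. 0.6864·x = 176.
x ≈ 256.4103; the buyer's share is 400 − x ≈ 143.5897.

143.59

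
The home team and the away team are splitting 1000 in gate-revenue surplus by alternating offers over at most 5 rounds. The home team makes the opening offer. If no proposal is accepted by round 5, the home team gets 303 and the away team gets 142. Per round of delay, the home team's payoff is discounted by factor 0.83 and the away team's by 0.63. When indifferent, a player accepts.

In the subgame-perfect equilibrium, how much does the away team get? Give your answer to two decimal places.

201.93

Round 5 (the home team proposes): the away team gets 142 if talks fail, so the home team offers 142 and keeps 858.
Round 4 (the away team proposes): the home team can get 858 next round, worth 0.83 × 858 = 712.14 now; the away team offers that and keeps 287.86.
Round 3 (the home team proposes): the away team can get 287.86 next round, worth 0.63 × 287.86 = 181.3518 now, so the home team offers 181.3518, keeping 818.6482.
Round 2 (the away team proposes): the home team can get 818.6482 next round, worth 0.83 × 818.6482 = 679.478006 now; the away team offers that and keeps 320.521994.
Round 1 (the home team proposes): the away team can get 320.521994 next round, worth 0.63 × 320.521994 = 201.92885622 now, so the home team offers 201.92885622, keeping 798.07114378.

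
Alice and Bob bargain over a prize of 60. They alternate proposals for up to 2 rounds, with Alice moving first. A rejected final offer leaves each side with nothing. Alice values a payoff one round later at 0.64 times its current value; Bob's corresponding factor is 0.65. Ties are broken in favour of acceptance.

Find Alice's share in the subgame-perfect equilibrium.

Round 2 (Bob proposes): rejection yields 0 for Alice; Bob offers 0 and keeps 60.
Round 1 (Alice proposes): Bob can get 60 next round, worth 0.65 × 60 = 39 now, so Alice offers 39, keeping 21.

21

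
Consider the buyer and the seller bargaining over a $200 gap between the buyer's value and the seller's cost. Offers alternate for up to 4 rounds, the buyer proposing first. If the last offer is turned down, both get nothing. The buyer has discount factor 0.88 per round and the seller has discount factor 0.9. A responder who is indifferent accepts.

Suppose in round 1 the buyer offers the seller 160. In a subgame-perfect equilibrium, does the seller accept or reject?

Reject

Round 4 (the seller proposes): the buyer will accept anything ≥ 0, so the seller offers 0 and keeps 200.
Round 3 (the buyer proposes): the seller can get 200 next round, worth 0.9 × 200 = 180 now. The buyer offers 180 and keeps 200 − 180 = 20.
Round 2 (the seller proposes): the buyer can get 20 next round, worth 0.88 × 20 = 17.6 now, so the seller offers 17.6, keeping 182.4.
So by rejecting in round 1, the seller gets 182.4 next round, worth 0.9 × 182.4 = 164.16 now.
Offer 160 < 164.16, so the seller rejects.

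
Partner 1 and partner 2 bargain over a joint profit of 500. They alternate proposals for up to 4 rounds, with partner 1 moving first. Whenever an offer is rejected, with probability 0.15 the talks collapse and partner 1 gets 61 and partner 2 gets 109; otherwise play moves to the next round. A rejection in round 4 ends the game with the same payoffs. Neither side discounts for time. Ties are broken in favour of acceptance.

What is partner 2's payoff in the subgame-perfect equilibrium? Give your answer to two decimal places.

353.74

Round 4 (partner 2 proposes): partner 1 gets 61 if talks fail, so partner 2 offers 61 and keeps 439.
Round 3 (partner 1 proposes): rejecting gives partner 2 an expected 0.85 × 439 + 0.15 × 109 = 389.5; partner 1 offers that and keeps 110.5.
Round 2 (partner 2 proposes): rejecting gives partner 1 an expected 0.85 × 110.5 + 0.15 × 61 = 103.075; partner 2 offers that and keeps 396.925.
Round 1 (partner 1 proposes): rejecting gives partner 2 an expected 0.85 × 396.925 + 0.15 × 109 = 353.73625. Partner 1 offers 353.73625 and keeps 500 − 353.73625 = 146.26375.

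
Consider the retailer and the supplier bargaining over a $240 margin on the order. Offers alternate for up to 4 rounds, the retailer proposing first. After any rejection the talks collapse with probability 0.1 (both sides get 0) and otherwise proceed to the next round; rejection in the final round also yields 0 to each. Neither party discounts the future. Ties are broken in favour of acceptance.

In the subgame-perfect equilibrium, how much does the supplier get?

By backward induction:
Round 4 (the supplier proposes): rejection yields 0 for the retailer; the supplier offers 0 and keeps 240.
Round 3 (the retailer proposes): rejecting gives the supplier an expected 0.9 × 240 = 216. The retailer offers 216 and keeps 240 − 216 = 24.
Round 2 (the supplier proposes): rejecting gives the retailer an expected 0.9 × 24 = 21.6, so the supplier offers 21.6, keeping 218.4.
Round 1 (the retailer proposes): rejecting gives the supplier an expected 0.9 × 218.4 = 196.56. The retailer offers 196.56 and keeps 240 − 196.56 = 43.44.

196.56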